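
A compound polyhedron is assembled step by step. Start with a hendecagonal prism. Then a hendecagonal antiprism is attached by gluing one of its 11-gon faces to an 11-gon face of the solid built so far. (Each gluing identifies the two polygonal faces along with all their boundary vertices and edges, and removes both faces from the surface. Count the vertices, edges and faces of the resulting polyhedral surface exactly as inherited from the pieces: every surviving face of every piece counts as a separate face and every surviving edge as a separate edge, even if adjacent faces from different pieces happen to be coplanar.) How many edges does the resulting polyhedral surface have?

A hendecagonal prism: V=22, E=33, F=13.
Attach a hendecagonal antiprism (V=22, E=44, F=24) along an 11-gon: merge 11 vertices and 11 edges, delete both glued faces → V=33, E=66, F=35.
Check: V − E + F = 33 − 66 + 35 = 2.

66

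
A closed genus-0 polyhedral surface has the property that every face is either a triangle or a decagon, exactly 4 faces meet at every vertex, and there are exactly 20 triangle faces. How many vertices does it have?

Let x be the number of decagons; then F = 20 + x.
Edge–face incidences: 2E = 3·20 + 10·x = 60 + 10x.
Every vertex has degree 4, so 4V = 2E.
Euler: V − E + F = 2 ⇒ (2E)/4 − E + (20 + x) = 2.
Multiply by 8: 2·(2E) − 4·(2E) + 8·(20 + x) = 16, i.e. 160 + 8x − 2·(60 + 10x) = 16.
Collecting terms: −12x + 40 = 16, so −12x = −24, so x = 2.
Then 2E = 60 + 10·2 = 80, so E = 40, V = 2E/4 = 20, F = 20 + 2 = 22.

20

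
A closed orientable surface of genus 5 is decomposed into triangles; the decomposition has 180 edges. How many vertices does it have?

52

χ = 2 − 2·5 = -8, and every face is a triangle so 3F = 2E.
F = 2E/3 = 120. Then V = -8 + E − F = -8 + 180 − 120 = 52.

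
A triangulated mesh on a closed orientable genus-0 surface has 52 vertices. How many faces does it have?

χ = 2 − 2·0 = 2, and every face is a triangle so 3F = 2E.
V − E + F = 2 with E = 3F/2 gives 52 − (3/2 − 1)·F = 2, so F = 100 and E = 150.

100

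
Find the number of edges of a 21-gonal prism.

63

A prism on an n-gon has two n-gon bases and n rectangular sides: V = 2·21 = 42, E = 3·21 = 63, F = 21 + 2 = 23.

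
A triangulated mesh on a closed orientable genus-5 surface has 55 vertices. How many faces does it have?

χ = 2 − 2·5 = -8, and every face is a triangle so 3F = 2E.
V − E + F = -8 with E = 3F/2 gives 55 − (3/2 − 1)·F = -8, so F = 126 and E = 189.

126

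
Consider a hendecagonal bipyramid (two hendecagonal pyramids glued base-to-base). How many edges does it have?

A bipyramid over an n-gon has 2n triangular faces and n + 2 vertices: V = 11 + 2 = 13, E = 3·11 = 33, F = 2·11 = 22.

33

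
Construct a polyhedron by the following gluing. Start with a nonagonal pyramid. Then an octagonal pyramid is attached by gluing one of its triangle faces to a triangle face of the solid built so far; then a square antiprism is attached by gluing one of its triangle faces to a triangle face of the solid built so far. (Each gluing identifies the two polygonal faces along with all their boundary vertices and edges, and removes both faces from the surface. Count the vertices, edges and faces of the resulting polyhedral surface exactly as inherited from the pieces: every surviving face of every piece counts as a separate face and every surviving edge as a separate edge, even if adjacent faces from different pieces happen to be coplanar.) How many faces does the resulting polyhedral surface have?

A nonagonal pyramid: V=10, E=18, F=10.
Attach an octagonal pyramid (V=9, E=16, F=9) along a 3-gon: merge 3 vertices and 3 edges, delete both glued faces → V=16, E=31, F=17.
Attach a square antiprism (V=8, E=16, F=10) along a 3-gon: merge 3 vertices and 3 edges, delete both glued faces → V=21, E=44, F=25.
Check: V − E + F = 21 − 44 + 25 = 2.

25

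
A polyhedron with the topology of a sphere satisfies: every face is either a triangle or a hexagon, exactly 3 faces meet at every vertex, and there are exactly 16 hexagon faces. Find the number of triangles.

Let x be the number of triangles; then F = 16 + x.
Edge–face incidences: 2E = 6·16 + 3·x = 96 + 3x.
Every vertex has degree 3, so 3V = 2E.
Euler: V − E + F = 2 ⇒ (2E)/3 − E + (16 + x) = 2.
Multiply by 6: 2·(2E) − 3·(2E) + 6·(16 + x) = 12, i.e. 96 + 6x − (96 + 3x) = 12.
Collecting terms: 3x = 12, so x = 4.
Then 2E = 96 + 3·4 = 108, so E = 54, V = 2E/3 = 36, F = 16 + 4 = 20.

4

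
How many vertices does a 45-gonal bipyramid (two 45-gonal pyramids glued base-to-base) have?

A bipyramid over an n-gon has 2n triangular faces and n + 2 vertices: V = 45 + 2 = 47, E = 3·45 = 135, F = 2·45 = 90.

47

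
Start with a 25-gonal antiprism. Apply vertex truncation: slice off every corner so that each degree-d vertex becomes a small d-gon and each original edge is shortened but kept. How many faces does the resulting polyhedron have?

102

The base solid has V = 50, E = 100, F = 52.
Truncation replaces each original edge-end by a new vertex, so V′ = 2E = 200.
Each original edge survives, and each old vertex of degree d contributes d new edges; summing degrees gives Σd = 2E, so E′ = E + 2E = 3E = 300.
Each original face survives and each original vertex becomes one new face: F′ = F + V = 102.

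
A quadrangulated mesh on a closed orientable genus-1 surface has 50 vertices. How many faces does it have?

χ = 2 − 2·1 = 0, and every face is a square so 4F = 2E.
V − E + F = 0 with E = 4F/2 gives 50 − (4/2 − 1)·F = 0, so F = 50 and E = 100.

50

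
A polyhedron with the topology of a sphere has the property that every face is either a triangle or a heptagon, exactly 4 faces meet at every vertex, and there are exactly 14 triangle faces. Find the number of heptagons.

Let x be the number of heptagons; then F = 14 + x.
Edge–face incidences: 2E = 3·14 + 7·x = 42 + 7x.
Every vertex has degree 4, so 4V = 2E.
Euler: V − E + F = 2 ⇒ (2E)/4 − E + (14 + x) = 2.
Multiply by 8: 2·(2E) − 4·(2E) + 8·(14 + x) = 16, i.e. 112 + 8x − 2·(42 + 7x) = 16.
Collecting terms: −6x + 28 = 16, so −6x = −12, so x = 2.
Then 2E = 42 + 7·2 = 56, so E = 28, V = 2E/4 = 14, F = 14 + 2 = 16.

2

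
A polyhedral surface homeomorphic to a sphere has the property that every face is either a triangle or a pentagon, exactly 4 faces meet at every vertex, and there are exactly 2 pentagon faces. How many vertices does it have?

Let x be the number of triangles; then F = 2 + x.
Edge–face incidences: 2E = 5·2 + 3·x = 10 + 3x.
Every vertex has degree 4, so 4V = 2E.
Euler: V − E + F = 2 ⇒ (2E)/4 − E + (2 + x) = 2.
Multiply by 8: 2·(2E) − 4·(2E) + 8·(2 + x) = 16, i.e. 16 + 8x − 2·(10 + 3x) = 16.
Collecting terms: 2x − 4 = 16, so 2x = 20, so x = 10.
Then 2E = 10 + 3·10 = 40, so E = 20, V = 2E/4 = 10, F = 2 + 10 = 12.

10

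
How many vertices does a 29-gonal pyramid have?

A pyramid on an n-gon base has one n-gon and n triangles: V = 29 + 1 = 30, E = 2·29 = 58, F = 29 + 1 = 30.

30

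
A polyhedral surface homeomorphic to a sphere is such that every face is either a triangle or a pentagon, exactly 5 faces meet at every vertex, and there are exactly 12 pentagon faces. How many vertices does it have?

60

Let x be the number of triangles; then F = 12 + x.
Edge–face incidences: 2E = 5·12 + 3·x = 60 + 3x.
Every vertex has degree 5, so 5V = 2E.
Euler: V − E + F = 2 ⇒ (2E)/5 − E + (12 + x) = 2.
Multiply by 10: 2·(2E) − 5·(2E) + 10·(12 + x) = 20, i.e. 120 + 10x − 3·(60 + 3x) = 20.
Collecting terms: x − 60 = 20, so x = 80.
Then 2E = 60 + 3·80 = 300, so E = 150, V = 2E/5 = 60, F = 12 + 80 = 92.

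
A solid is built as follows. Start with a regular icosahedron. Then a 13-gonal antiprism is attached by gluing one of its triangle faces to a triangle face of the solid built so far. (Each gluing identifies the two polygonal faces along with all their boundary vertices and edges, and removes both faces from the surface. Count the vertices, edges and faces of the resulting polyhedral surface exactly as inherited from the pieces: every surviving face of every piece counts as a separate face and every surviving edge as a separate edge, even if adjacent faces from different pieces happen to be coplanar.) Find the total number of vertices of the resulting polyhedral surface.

35

A regular icosahedron: V=12, E=30, F=20.
Attach a 13-gonal antiprism (V=26, E=52, F=28) along a 3-gon: merge 3 vertices and 3 edges, delete both glued faces → V=35, E=79, F=46.
Check: V − E + F = 35 − 79 + 46 = 2.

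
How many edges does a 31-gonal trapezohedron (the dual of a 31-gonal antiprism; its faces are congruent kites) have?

The n-trapezohedron (dual of the n-antiprism) has V = 2·31 + 2 = 64, E = 4·31 = 124, F = 2·31 = 62.
Check: V − E + F = 64 − 124 + 62 = 2.

124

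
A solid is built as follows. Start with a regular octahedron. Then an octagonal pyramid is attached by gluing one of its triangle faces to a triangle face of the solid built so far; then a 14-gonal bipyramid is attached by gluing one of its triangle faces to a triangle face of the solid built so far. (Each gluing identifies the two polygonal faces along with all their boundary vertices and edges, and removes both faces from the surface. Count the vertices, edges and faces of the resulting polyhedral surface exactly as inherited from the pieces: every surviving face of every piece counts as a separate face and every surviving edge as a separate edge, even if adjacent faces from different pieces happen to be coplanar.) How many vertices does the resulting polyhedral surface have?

A regular octahedron: V=6, E=12, F=8.
Attach an octagonal pyramid (V=9, E=16, F=9) along a 3-gon: merge 3 vertices and 3 edges, delete both glued faces → V=12, E=25, F=15.
Attach a 14-gonal bipyramid (V=16, E=42, F=28) along a 3-gon: merge 3 vertices and 3 edges, delete both glued faces → V=25, E=64, F=41.
Check: V − E + F = 25 − 64 + 41 = 2.

25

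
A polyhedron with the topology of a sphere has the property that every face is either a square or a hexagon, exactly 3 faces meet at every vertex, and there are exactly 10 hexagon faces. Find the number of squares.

6

Let x be the number of squares; then F = 10 + x.
Edge–face incidences: 2E = 6·10 + 4·x = 60 + 4x.
Every vertex has degree 3, so 3V = 2E.
Euler: V − E + F = 2 ⇒ (2E)/3 − E + (10 + x) = 2.
Multiply by 6: 2·(2E) − 3·(2E) + 6·(10 + x) = 12, i.e. 60 + 6x − (60 + 4x) = 12.
Collecting terms: 2x = 12, so x = 6.
Then 2E = 60 + 4·6 = 84, so E = 42, V = 2E/3 = 28, F = 10 + 6 = 16.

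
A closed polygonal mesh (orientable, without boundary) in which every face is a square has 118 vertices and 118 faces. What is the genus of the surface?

Every face is a square, so 2E = 4·118 = 472, giving E = 236.
χ = V − E + F = 118 − 236 + 118 = 0.
For a closed orientable surface χ = 2 − 2g, so g = (2 − (0))/2 = 1.

1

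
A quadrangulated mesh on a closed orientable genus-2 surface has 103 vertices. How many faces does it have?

χ = 2 − 2·2 = -2, and every face is a square so 4F = 2E.
V − E + F = -2 with E = 4F/2 gives 103 − (4/2 − 1)·F = -2, so F = 105 and E = 210.

105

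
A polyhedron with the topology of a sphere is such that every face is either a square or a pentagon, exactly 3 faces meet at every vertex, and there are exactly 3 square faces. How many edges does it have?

21

Let x be the number of pentagons; then F = 3 + x.
Edge–face incidences: 2E = 4·3 + 5·x = 12 + 5x.
Every vertex has degree 3, so 3V = 2E.
Euler: V − E + F = 2 ⇒ (2E)/3 − E + (3 + x) = 2.
Multiply by 6: 2·(2E) − 3·(2E) + 6·(3 + x) = 12, i.e. 18 + 6x − (12 + 5x) = 12.
Collecting terms: x + 6 = 12, so x = 6.
Then 2E = 12 + 5·6 = 42, so E = 21, V = 2E/3 = 14, F = 3 + 6 = 9.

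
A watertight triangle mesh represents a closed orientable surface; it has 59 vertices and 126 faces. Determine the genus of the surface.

Every face is a triangle, so 2E = 3·126 = 378, giving E = 189.
χ = V − E + F = 59 − 189 + 126 = -4.
For a closed orientable surface χ = 2 − 2g, so g = (2 − (-4))/2 = 3.

3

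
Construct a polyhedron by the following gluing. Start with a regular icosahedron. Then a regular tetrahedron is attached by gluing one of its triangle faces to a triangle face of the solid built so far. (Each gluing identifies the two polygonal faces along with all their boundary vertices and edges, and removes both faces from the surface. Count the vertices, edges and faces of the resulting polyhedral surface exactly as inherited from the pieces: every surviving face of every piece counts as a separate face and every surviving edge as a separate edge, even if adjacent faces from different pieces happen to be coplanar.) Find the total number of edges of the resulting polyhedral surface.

A regular icosahedron: V=12, E=30, F=20.
Attach a regular tetrahedron (V=4, E=6, F=4) along a 3-gon: merge 3 vertices and 3 edges, delete both glued faces → V=13, E=33, F=22.
Check: V − E + F = 13 − 33 + 22 = 2.

33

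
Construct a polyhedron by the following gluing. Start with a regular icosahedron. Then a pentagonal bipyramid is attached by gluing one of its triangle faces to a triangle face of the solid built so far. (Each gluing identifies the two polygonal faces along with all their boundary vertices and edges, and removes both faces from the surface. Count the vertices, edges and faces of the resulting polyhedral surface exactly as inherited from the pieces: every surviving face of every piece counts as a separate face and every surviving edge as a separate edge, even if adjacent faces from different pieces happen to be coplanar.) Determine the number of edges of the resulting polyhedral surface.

A regular icosahedron: V=12, E=30, F=20.
Attach a pentagonal bipyramid (V=7, E=15, F=10) along a 3-gon: merge 3 vertices and 3 edges, delete both glued faces → V=16, E=42, F=28.
Check: V − E + F = 16 − 42 + 28 = 2.

42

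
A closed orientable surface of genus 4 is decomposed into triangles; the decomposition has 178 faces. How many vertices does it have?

83

χ = 2 − 2·4 = -6, and every face is a triangle so 3F = 2E.
E = 3·178/2 = 267. Then V = -6 + E − F = -6 + 267 − 178 = 83.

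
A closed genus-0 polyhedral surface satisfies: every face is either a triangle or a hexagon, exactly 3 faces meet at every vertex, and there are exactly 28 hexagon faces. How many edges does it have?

90

Let x be the number of triangles; then F = 28 + x.
Edge–face incidences: 2E = 6·28 + 3·x = 168 + 3x.
Every vertex has degree 3, so 3V = 2E.
Euler: V − E + F = 2 ⇒ (2E)/3 − E + (28 + x) = 2.
Multiply by 6: 2·(2E) − 3·(2E) + 6·(28 + x) = 12, i.e. 168 + 6x − (168 + 3x) = 12.
Collecting terms: 3x = 12, so x = 4.
Then 2E = 168 + 3·4 = 180, so E = 90, V = 2E/3 = 60, F = 28 + 4 = 32.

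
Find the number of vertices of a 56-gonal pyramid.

57

A pyramid on an n-gon base has one n-gon and n triangles: V = 56 + 1 = 57, E = 2·56 = 112, F = 56 + 1 = 57.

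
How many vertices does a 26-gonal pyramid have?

27

A pyramid on an n-gon base has one n-gon and n triangles: V = 26 + 1 = 27, E = 2·26 = 52, F = 26 + 1 = 27.
Check: V − E + F = 27 − 52 + 27 = 2.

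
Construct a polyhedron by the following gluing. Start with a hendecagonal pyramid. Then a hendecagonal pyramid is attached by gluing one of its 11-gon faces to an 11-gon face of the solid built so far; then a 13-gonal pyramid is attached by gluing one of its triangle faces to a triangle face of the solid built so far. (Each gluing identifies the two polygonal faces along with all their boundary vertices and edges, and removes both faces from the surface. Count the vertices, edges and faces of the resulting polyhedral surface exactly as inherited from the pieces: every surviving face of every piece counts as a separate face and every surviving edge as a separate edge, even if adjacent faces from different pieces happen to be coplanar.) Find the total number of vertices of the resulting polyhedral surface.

24

A hendecagonal pyramid: V=12, E=22, F=12.
Attach a hendecagonal pyramid (V=12, E=22, F=12) along an 11-gon: merge 11 vertices and 11 edges, delete both glued faces → V=13, E=33, F=22.
Attach a 13-gonal pyramid (V=14, E=26, F=14) along a 3-gon: merge 3 vertices and 3 edges, delete both glued faces → V=24, E=56, F=34.
Check: V − E + F = 24 − 56 + 34 = 2.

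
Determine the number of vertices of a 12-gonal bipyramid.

14

A bipyramid over an n-gon has 2n triangular faces and n + 2 vertices: V = 12 + 2 = 14, E = 3·12 = 36, F = 2·12 = 24.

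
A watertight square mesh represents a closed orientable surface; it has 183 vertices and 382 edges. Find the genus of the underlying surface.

Every face is a square and each edge borders two faces, so 4F = 2·382, giving F = 191.
χ = V − E + F = 183 − 382 + 191 = -8.
For a closed orientable surface χ = 2 − 2g, so g = (2 − (-8))/2 = 5.

5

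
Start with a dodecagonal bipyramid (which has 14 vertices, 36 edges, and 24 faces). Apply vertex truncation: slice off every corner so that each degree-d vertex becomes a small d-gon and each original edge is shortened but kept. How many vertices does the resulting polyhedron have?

72

Truncation replaces each original edge-end by a new vertex, so V′ = 2E = 72.
Each original edge survives, and each old vertex of degree d contributes d new edges; summing degrees gives Σd = 2E, so E′ = E + 2E = 3E = 108.
Each original face survives and each original vertex becomes one new face: F′ = F + V = 38.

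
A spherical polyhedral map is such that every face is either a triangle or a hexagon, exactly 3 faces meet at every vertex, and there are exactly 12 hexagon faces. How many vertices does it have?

Let x be the number of triangles; then F = 12 + x.
Edge–face incidences: 2E = 6·12 + 3·x = 72 + 3x.
Every vertex has degree 3, so 3V = 2E.
Euler: V − E + F = 2 ⇒ (2E)/3 − E + (12 + x) = 2.
Multiply by 6: 2·(2E) − 3·(2E) + 6·(12 + x) = 12, i.e. 72 + 6x − (72 + 3x) = 12.
Collecting terms: 3x = 12, so x = 4.
Then 2E = 72 + 3·4 = 84, so E = 42, V = 2E/3 = 28, F = 12 + 4 = 16.

28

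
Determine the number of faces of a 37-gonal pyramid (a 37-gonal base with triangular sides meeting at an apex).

A pyramid on an n-gon base has one n-gon and n triangles: V = 37 + 1 = 38, E = 2·37 = 74, F = 37 + 1 = 38.
Check: V − E + F = 38 − 74 + 38 = 2.

38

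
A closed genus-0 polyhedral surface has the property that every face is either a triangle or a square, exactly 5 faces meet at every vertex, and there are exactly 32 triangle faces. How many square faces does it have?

Let x be the number of squares; then F = 32 + x.
Edge–face incidences: 2E = 3·32 + 4·x = 96 + 4x.
Every vertex has degree 5, so 5V = 2E.
Euler: V − E + F = 2 ⇒ (2E)/5 − E + (32 + x) = 2.
Multiply by 10: 2·(2E) − 5·(2E) + 10·(32 + x) = 20, i.e. 320 + 10x − 3·(96 + 4x) = 20.
Collecting terms: −2x + 32 = 20, so −2x = −12, so x = 6.
Then 2E = 96 + 4·6 = 120, so E = 60, V = 2E/5 = 24, F = 32 + 6 = 38.

6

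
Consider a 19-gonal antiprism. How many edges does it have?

76

An antiprism on an n-gon has two n-gon caps and 2n triangles: V = 2·19 = 38, E = 4·19 = 76, F = 2·19 + 2 = 40.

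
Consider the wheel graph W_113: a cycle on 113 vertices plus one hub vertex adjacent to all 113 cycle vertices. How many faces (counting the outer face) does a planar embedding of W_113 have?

114

W_113 has V = 113 + 1 = 114 vertices and E = 2·113 = 226 edges.
By Euler's formula F = 2 − V + E = 2 − 114 + 226 = 114.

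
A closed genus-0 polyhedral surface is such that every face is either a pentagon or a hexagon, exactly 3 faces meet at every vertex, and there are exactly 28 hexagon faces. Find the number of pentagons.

Let x be the number of pentagons; then F = 28 + x.
Edge–face incidences: 2E = 6·28 + 5·x = 168 + 5x.
Every vertex has degree 3, so 3V = 2E.
Euler: V − E + F = 2 ⇒ (2E)/3 − E + (28 + x) = 2.
Multiply by 6: 2·(2E) − 3·(2E) + 6·(28 + x) = 12, i.e. 168 + 6x − (168 + 5x) = 12.
Collecting terms: x = 12.
Then 2E = 168 + 5·12 = 228, so E = 114, V = 2E/3 = 76, F = 28 + 12 = 40.

12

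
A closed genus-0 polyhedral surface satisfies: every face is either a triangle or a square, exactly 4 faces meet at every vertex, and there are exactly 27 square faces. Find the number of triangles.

Let x be the number of triangles; then F = 27 + x.
Edge–face incidences: 2E = 4·27 + 3·x = 108 + 3x.
Every vertex has degree 4, so 4V = 2E.
Euler: V − E + F = 2 ⇒ (2E)/4 − E + (27 + x) = 2.
Multiply by 8: 2·(2E) − 4·(2E) + 8·(27 + x) = 16, i.e. 216 + 8x − 2·(108 + 3x) = 16.
Collecting terms: 2x = 16, so x = 8.
Then 2E = 108 + 3·8 = 132, so E = 66, V = 2E/4 = 33, F = 27 + 8 = 35.

8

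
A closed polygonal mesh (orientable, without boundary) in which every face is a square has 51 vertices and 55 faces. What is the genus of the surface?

3

Every face is a square, so 2E = 4·55 = 220, giving E = 110.
χ = V − E + F = 51 − 110 + 55 = -4.
For a closed orientable surface χ = 2 − 2g, so g = (2 − (-4))/2 = 3.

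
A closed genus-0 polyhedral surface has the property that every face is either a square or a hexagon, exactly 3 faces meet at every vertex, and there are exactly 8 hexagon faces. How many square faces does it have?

Let x be the number of squares; then F = 8 + x.
Edge–face incidences: 2E = 6·8 + 4·x = 48 + 4x.
Every vertex has degree 3, so 3V = 2E.
Euler: V − E + F = 2 ⇒ (2E)/3 − E + (8 + x) = 2.
Multiply by 6: 2·(2E) − 3·(2E) + 6·(8 + x) = 12, i.e. 48 + 6x − (48 + 4x) = 12.
Collecting terms: 2x = 12, so x = 6.
Then 2E = 48 + 4·6 = 72, so E = 36, V = 2E/3 = 24, F = 8 + 6 = 14.

6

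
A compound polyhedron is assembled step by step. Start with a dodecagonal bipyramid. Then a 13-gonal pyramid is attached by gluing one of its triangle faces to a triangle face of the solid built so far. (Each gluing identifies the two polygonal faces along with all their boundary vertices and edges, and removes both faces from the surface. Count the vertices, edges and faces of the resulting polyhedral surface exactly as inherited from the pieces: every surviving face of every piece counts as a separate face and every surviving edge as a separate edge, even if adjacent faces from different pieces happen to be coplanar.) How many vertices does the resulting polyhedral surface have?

A dodecagonal bipyramid: V=14, E=36, F=24.
Attach a 13-gonal pyramid (V=14, E=26, F=14) along a 3-gon: merge 3 vertices and 3 edges, delete both glued faces → V=25, E=59, F=36.
Check: V − E + F = 25 − 59 + 36 = 2.

25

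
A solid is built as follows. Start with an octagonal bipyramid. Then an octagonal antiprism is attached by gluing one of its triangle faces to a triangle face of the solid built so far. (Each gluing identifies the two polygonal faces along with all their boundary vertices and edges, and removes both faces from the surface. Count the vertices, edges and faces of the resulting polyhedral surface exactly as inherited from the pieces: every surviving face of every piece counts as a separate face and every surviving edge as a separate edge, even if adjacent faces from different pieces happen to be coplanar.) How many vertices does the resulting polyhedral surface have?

23

An octagonal bipyramid: V=10, E=24, F=16.
Attach an octagonal antiprism (V=16, E=32, F=18) along a 3-gon: merge 3 vertices and 3 edges, delete both glued faces → V=23, E=53, F=32.
Check: V − E + F = 23 − 53 + 32 = 2.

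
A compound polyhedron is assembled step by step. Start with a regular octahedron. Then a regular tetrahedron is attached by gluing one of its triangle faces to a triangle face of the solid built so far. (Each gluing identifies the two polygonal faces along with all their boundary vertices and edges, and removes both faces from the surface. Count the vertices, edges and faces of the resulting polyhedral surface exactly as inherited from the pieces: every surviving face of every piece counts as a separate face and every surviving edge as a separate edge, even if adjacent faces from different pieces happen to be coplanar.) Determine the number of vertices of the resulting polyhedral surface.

A regular octahedron: V=6, E=12, F=8.
Attach a regular tetrahedron (V=4, E=6, F=4) along a 3-gon: merge 3 vertices and 3 edges, delete both glued faces → V=7, E=15, F=10.
Check: V − E + F = 7 − 15 + 10 = 2.

7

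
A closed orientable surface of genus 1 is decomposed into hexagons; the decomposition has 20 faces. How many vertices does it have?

40

χ = 2 − 2·1 = 0, and every face is a hexagon so 6F = 2E.
E = 6·20/2 = 60. Then V = 0 + E − F = 0 + 60 − 20 = 40.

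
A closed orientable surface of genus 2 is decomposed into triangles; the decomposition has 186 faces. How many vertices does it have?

91

χ = 2 − 2·2 = -2, and every face is a triangle so 3F = 2E.
E = 3·186/2 = 279. Then V = -2 + E − F = -2 + 279 − 186 = 91.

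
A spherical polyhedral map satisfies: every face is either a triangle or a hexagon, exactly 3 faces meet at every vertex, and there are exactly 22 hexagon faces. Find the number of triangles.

4

Let x be the number of triangles; then F = 22 + x.
Edge–face incidences: 2E = 6·22 + 3·x = 132 + 3x.
Every vertex has degree 3, so 3V = 2E.
Euler: V − E + F = 2 ⇒ (2E)/3 − E + (22 + x) = 2.
Multiply by 6: 2·(2E) − 3·(2E) + 6·(22 + x) = 12, i.e. 132 + 6x − (132 + 3x) = 12.
Collecting terms: 3x = 12, so x = 4.
Then 2E = 132 + 3·4 = 144, so E = 72, V = 2E/3 = 48, F = 22 + 4 = 26.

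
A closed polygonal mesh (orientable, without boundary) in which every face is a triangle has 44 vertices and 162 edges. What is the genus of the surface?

Every face is a triangle and each edge borders two faces, so 3F = 2·162, giving F = 108.
χ = V − E + F = 44 − 162 + 108 = -10.
For a closed orientable surface χ = 2 − 2g, so g = (2 − (-10))/2 = 6.

6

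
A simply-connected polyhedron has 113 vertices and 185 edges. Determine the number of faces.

Here V − E + F = 2.
F = 2 − V + E = 2 − 113 + 185 = 74.

74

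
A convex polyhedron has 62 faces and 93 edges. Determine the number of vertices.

33

Here V − E + F = 2.
V = 2 + E − F = 2 + 93 − 62 = 33.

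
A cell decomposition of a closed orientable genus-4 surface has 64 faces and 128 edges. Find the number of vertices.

For a closed orientable surface of genus 4, χ = 2 − 2·4 = -6.
V = -6 + E − F = -6 + 128 − 64 = 58.

58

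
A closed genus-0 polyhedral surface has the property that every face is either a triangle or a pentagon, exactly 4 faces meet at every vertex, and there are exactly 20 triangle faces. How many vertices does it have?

30

Let x be the number of pentagons; then F = 20 + x.
Edge–face incidences: 2E = 3·20 + 5·x = 60 + 5x.
Every vertex has degree 4, so 4V = 2E.
Euler: V − E + F = 2 ⇒ (2E)/4 − E + (20 + x) = 2.
Multiply by 8: 2·(2E) − 4·(2E) + 8·(20 + x) = 16, i.e. 160 + 8x − 2·(60 + 5x) = 16.
Collecting terms: −2x + 40 = 16, so −2x = −24, so x = 12.
Then 2E = 60 + 5·12 = 120, so E = 60, V = 2E/4 = 30, F = 20 + 12 = 32.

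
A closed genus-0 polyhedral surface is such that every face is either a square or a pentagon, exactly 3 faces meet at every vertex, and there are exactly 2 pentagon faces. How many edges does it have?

15

Let x be the number of squares; then F = 2 + x.
Edge–face incidences: 2E = 5·2 + 4·x = 10 + 4x.
Every vertex has degree 3, so 3V = 2E.
Euler: V − E + F = 2 ⇒ (2E)/3 − E + (2 + x) = 2.
Multiply by 6: 2·(2E) − 3·(2E) + 6·(2 + x) = 12, i.e. 12 + 6x − (10 + 4x) = 12.
Collecting terms: 2x + 2 = 12, so 2x = 10, so x = 5.
Then 2E = 10 + 4·5 = 30, so E = 15, V = 2E/3 = 10, F = 2 + 5 = 7.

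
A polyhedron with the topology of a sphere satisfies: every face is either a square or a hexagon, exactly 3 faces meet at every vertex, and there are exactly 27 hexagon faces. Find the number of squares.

6

Let x be the number of squares; then F = 27 + x.
Edge–face incidences: 2E = 6·27 + 4·x = 162 + 4x.
Every vertex has degree 3, so 3V = 2E.
Euler: V − E + F = 2 ⇒ (2E)/3 − E + (27 + x) = 2.
Multiply by 6: 2·(2E) − 3·(2E) + 6·(27 + x) = 12, i.e. 162 + 6x − (162 + 4x) = 12.
Collecting terms: 2x = 12, so x = 6.
Then 2E = 162 + 4·6 = 186, so E = 93, V = 2E/3 = 62, F = 27 + 6 = 33.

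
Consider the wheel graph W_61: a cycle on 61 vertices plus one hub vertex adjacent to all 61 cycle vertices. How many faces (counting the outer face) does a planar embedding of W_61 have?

62

W_61 has V = 61 + 1 = 62 vertices and E = 2·61 = 122 edges.
By Euler's formula F = 2 − V + E = 2 − 62 + 122 = 62.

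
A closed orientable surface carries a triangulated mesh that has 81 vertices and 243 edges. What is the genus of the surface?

Every face is a triangle and each edge borders two faces, so 3F = 2·243, giving F = 162.
χ = V − E + F = 81 − 243 + 162 = 0.
For a closed orientable surface χ = 2 − 2g, so g = (2 − (0))/2 = 1.

1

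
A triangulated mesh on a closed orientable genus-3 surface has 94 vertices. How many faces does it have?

χ = 2 − 2·3 = -4, and every face is a triangle so 3F = 2E.
V − E + F = -4 with E = 3F/2 gives 94 − (3/2 − 1)·F = -4, so F = 196 and E = 294.

196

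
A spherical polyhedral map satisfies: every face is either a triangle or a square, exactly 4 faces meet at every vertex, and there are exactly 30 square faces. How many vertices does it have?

36

Let x be the number of triangles; then F = 30 + x.
Edge–face incidences: 2E = 4·30 + 3·x = 120 + 3x.
Every vertex has degree 4, so 4V = 2E.
Euler: V − E + F = 2 ⇒ (2E)/4 − E + (30 + x) = 2.
Multiply by 8: 2·(2E) − 4·(2E) + 8·(30 + x) = 16, i.e. 240 + 8x − 2·(120 + 3x) = 16.
Collecting terms: 2x = 16, so x = 8.
Then 2E = 120 + 3·8 = 144, so E = 72, V = 2E/4 = 36, F = 30 + 8 = 38.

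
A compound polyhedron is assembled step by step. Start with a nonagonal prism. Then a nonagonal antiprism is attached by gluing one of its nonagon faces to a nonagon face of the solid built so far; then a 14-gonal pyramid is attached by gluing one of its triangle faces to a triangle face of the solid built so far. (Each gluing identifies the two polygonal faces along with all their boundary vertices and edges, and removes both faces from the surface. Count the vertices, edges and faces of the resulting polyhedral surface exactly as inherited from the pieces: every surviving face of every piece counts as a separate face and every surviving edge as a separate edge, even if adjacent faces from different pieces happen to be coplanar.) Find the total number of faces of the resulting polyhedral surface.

A nonagonal prism: V=18, E=27, F=11.
Attach a nonagonal antiprism (V=18, E=36, F=20) along a 9-gon: merge 9 vertices and 9 edges, delete both glued faces → V=27, E=54, F=29.
Attach a 14-gonal pyramid (V=15, E=28, F=15) along a 3-gon: merge 3 vertices and 3 edges, delete both glued faces → V=39, E=79, F=42.
Check: V − E + F = 39 − 79 + 42 = 2.

42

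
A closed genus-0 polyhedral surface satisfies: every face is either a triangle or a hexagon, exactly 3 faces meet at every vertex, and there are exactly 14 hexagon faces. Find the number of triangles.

4

Let x be the number of triangles; then F = 14 + x.
Edge–face incidences: 2E = 6·14 + 3·x = 84 + 3x.
Every vertex has degree 3, so 3V = 2E.
Euler: V − E + F = 2 ⇒ (2E)/3 − E + (14 + x) = 2.
Multiply by 6: 2·(2E) − 3·(2E) + 6·(14 + x) = 12, i.e. 84 + 6x − (84 + 3x) = 12.
Collecting terms: 3x = 12, so x = 4.
Then 2E = 84 + 3·4 = 96, so E = 48, V = 2E/3 = 32, F = 14 + 4 = 18.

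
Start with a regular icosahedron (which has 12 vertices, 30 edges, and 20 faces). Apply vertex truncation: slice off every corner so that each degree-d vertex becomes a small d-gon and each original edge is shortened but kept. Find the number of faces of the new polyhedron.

32

Truncation replaces each original edge-end by a new vertex, so V′ = 2E = 60.
Each original edge survives, and each old vertex of degree d contributes d new edges; summing degrees gives Σd = 2E, so E′ = E + 2E = 3E = 90.
Each original face survives and each original vertex becomes one new face: F′ = F + V = 32.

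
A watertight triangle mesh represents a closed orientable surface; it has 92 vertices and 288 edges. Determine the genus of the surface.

Every face is a triangle and each edge borders two faces, so 3F = 2·288, giving F = 192.
χ = V − E + F = 92 − 288 + 192 = -4.
For a closed orientable surface χ = 2 − 2g, so g = (2 − (-4))/2 = 3.

3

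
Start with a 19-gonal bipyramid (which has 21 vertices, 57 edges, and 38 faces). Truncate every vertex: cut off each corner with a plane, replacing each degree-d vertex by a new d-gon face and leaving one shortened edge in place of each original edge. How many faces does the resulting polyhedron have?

59

Truncation replaces each original edge-end by a new vertex, so V′ = 2E = 114.
Each original edge survives, and each old vertex of degree d contributes d new edges; summing degrees gives Σd = 2E, so E′ = E + 2E = 3E = 171.
Each original face survives and each original vertex becomes one new face: F′ = F + V = 59.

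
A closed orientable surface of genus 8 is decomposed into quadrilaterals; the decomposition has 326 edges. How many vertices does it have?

χ = 2 − 2·8 = -14, and every face is a square so 4F = 2E.
F = 2E/4 = 163. Then V = -14 + E − F = -14 + 326 − 163 = 149.

149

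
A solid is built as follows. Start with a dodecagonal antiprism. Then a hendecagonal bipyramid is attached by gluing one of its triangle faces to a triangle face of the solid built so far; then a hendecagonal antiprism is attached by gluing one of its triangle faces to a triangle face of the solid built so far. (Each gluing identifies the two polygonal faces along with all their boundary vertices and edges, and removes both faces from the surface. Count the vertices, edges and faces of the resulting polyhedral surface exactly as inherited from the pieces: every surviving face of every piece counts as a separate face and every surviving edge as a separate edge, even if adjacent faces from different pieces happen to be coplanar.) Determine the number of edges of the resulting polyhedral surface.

119

A dodecagonal antiprism: V=24, E=48, F=26.
Attach a hendecagonal bipyramid (V=13, E=33, F=22) along a 3-gon: merge 3 vertices and 3 edges, delete both glued faces → V=34, E=78, F=46.
Attach a hendecagonal antiprism (V=22, E=44, F=24) along a 3-gon: merge 3 vertices and 3 edges, delete both glued faces → V=53, E=119, F=68.
Check: V − E + F = 53 − 119 + 68 = 2.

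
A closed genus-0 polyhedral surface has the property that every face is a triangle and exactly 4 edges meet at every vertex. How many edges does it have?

Each face has 3 edges and each edge borders two faces, so 2E = 3F.
Each vertex has degree 4, so 4V = 2E and hence V = 3F/4.
Euler: V − E + F = 2 ⇒ (3F/4) − (3F/2) + F = 2.
Multiply by 8: (6 − 12 + 8)F = 16, i.e. 2F = 16.
So F = 8, E = 3·8/2 = 12, V = 3·8/4 = 6.

12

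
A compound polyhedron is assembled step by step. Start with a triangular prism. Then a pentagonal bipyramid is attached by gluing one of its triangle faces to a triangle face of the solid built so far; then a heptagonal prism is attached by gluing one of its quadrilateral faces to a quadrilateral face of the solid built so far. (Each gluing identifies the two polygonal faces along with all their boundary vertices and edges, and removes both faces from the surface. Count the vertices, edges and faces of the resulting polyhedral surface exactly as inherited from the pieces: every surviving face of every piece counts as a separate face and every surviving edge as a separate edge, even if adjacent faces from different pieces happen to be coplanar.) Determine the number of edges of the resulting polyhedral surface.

38

A triangular prism: V=6, E=9, F=5.
Attach a pentagonal bipyramid (V=7, E=15, F=10) along a 3-gon: merge 3 vertices and 3 edges, delete both glued faces → V=10, E=21, F=13.
Attach a heptagonal prism (V=14, E=21, F=9) along a 4-gon: merge 4 vertices and 4 edges, delete both glued faces → V=20, E=38, F=20.
Check: V − E + F = 20 − 38 + 20 = 2.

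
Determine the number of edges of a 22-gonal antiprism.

An antiprism on an n-gon has two n-gon caps and 2n triangles: V = 2·22 = 44, E = 4·22 = 88, F = 2·22 + 2 = 46.

88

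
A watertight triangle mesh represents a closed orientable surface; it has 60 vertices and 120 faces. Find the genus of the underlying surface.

1

Every face is a triangle, so 2E = 3·120 = 360, giving E = 180.
χ = V − E + F = 60 − 180 + 120 = 0.
For a closed orientable surface χ = 2 − 2g, so g = (2 − (0))/2 = 1.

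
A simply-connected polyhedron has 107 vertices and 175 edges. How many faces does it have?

70

Here V − E + F = 2.
F = 2 − V + E = 2 − 107 + 175 = 70.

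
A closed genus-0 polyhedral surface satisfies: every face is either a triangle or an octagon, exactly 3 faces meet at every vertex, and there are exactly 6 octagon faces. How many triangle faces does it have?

Let x be the number of triangles; then F = 6 + x.
Edge–face incidences: 2E = 8·6 + 3·x = 48 + 3x.
Every vertex has degree 3, so 3V = 2E.
Euler: V − E + F = 2 ⇒ (2E)/3 − E + (6 + x) = 2.
Multiply by 6: 2·(2E) − 3·(2E) + 6·(6 + x) = 12, i.e. 36 + 6x − (48 + 3x) = 12.
Collecting terms: 3x − 12 = 12, so 3x = 24, so x = 8.
Then 2E = 48 + 3·8 = 72, so E = 36, V = 2E/3 = 24, F = 6 + 8 = 14.

8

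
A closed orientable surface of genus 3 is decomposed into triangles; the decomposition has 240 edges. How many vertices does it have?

76

χ = 2 − 2·3 = -4, and every face is a triangle so 3F = 2E.
F = 2E/3 = 160. Then V = -4 + E − F = -4 + 240 − 160 = 76.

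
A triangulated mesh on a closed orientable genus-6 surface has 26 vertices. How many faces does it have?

χ = 2 − 2·6 = -10, and every face is a triangle so 3F = 2E.
V − E + F = -10 with E = 3F/2 gives 26 − (3/2 − 1)·F = -10, so F = 72 and E = 108.

72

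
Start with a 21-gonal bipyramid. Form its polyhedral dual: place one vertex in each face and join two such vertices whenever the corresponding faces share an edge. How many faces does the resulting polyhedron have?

23

The base solid has V = 23, E = 63, F = 42.
The dual swaps V and F and preserves E: V′ = F = 42, E′ = E = 63, F′ = V = 23.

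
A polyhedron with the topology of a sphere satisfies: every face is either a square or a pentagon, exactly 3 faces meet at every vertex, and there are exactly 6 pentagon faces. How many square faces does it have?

Let x be the number of squares; then F = 6 + x.
Edge–face incidences: 2E = 5·6 + 4·x = 30 + 4x.
Every vertex has degree 3, so 3V = 2E.
Euler: V − E + F = 2 ⇒ (2E)/3 − E + (6 + x) = 2.
Multiply by 6: 2·(2E) − 3·(2E) + 6·(6 + x) = 12, i.e. 36 + 6x − (30 + 4x) = 12.
Collecting terms: 2x + 6 = 12, so 2x = 6, so x = 3.
Then 2E = 30 + 4·3 = 42, so E = 21, V = 2E/3 = 14, F = 6 + 3 = 9.

3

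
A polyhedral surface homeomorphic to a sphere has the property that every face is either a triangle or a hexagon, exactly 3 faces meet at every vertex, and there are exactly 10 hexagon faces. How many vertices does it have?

Let x be the number of triangles; then F = 10 + x.
Edge–face incidences: 2E = 6·10 + 3·x = 60 + 3x.
Every vertex has degree 3, so 3V = 2E.
Euler: V − E + F = 2 ⇒ (2E)/3 − E + (10 + x) = 2.
Multiply by 6: 2·(2E) − 3·(2E) + 6·(10 + x) = 12, i.e. 60 + 6x − (60 + 3x) = 12.
Collecting terms: 3x = 12, so x = 4.
Then 2E = 60 + 3·4 = 72, so E = 36, V = 2E/3 = 24, F = 10 + 4 = 14.

24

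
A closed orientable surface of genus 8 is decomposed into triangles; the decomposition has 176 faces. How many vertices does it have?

74

χ = 2 − 2·8 = -14, and every face is a triangle so 3F = 2E.
E = 3·176/2 = 264. Then V = -14 + E − F = -14 + 264 − 176 = 74.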